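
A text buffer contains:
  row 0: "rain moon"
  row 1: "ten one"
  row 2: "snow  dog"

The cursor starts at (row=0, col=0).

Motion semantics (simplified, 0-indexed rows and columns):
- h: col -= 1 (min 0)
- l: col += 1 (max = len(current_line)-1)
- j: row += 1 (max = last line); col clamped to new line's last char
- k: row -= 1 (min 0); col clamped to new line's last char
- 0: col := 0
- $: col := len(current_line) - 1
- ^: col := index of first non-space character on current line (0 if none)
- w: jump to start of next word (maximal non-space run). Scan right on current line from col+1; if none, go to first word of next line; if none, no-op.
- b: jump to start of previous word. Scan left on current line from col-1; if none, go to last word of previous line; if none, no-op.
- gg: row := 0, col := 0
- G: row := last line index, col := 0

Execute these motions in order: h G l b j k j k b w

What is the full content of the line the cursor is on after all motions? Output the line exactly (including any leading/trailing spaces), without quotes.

After 1 (h): row=0 col=0 char='r'
After 2 (G): row=2 col=0 char='s'
After 3 (l): row=2 col=1 char='n'
After 4 (b): row=2 col=0 char='s'
After 5 (j): row=2 col=0 char='s'
After 6 (k): row=1 col=0 char='t'
After 7 (j): row=2 col=0 char='s'
After 8 (k): row=1 col=0 char='t'
After 9 (b): row=0 col=5 char='m'
After 10 (w): row=1 col=0 char='t'

Answer: ten one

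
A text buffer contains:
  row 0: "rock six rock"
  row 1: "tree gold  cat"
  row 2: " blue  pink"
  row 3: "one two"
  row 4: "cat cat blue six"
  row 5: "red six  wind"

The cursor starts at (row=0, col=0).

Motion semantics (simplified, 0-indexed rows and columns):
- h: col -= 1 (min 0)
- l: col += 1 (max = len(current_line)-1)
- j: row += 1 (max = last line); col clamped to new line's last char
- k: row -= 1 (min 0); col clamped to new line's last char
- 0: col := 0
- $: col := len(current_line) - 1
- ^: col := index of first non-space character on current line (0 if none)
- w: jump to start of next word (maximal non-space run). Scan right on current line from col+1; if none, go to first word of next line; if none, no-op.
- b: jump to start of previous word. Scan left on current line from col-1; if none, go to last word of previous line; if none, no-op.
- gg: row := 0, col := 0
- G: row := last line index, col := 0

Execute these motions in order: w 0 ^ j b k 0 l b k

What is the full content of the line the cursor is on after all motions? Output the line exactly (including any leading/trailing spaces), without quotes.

After 1 (w): row=0 col=5 char='s'
After 2 (0): row=0 col=0 char='r'
After 3 (^): row=0 col=0 char='r'
After 4 (j): row=1 col=0 char='t'
After 5 (b): row=0 col=9 char='r'
After 6 (k): row=0 col=9 char='r'
After 7 (0): row=0 col=0 char='r'
After 8 (l): row=0 col=1 char='o'
After 9 (b): row=0 col=0 char='r'
After 10 (k): row=0 col=0 char='r'

Answer: rock six rock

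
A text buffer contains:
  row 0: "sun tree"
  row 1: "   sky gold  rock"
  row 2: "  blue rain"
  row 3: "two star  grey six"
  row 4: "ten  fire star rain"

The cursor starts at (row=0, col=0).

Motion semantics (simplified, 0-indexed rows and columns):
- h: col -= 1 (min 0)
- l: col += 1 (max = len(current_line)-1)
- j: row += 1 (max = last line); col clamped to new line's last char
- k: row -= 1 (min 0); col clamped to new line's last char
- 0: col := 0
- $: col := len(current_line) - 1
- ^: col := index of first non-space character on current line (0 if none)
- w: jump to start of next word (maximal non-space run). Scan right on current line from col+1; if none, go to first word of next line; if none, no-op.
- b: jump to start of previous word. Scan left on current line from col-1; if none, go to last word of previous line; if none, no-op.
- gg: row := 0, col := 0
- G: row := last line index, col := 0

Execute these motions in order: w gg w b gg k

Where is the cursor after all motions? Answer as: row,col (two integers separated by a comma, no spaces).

Answer: 0,0

Derivation:
After 1 (w): row=0 col=4 char='t'
After 2 (gg): row=0 col=0 char='s'
After 3 (w): row=0 col=4 char='t'
After 4 (b): row=0 col=0 char='s'
After 5 (gg): row=0 col=0 char='s'
After 6 (k): row=0 col=0 char='s'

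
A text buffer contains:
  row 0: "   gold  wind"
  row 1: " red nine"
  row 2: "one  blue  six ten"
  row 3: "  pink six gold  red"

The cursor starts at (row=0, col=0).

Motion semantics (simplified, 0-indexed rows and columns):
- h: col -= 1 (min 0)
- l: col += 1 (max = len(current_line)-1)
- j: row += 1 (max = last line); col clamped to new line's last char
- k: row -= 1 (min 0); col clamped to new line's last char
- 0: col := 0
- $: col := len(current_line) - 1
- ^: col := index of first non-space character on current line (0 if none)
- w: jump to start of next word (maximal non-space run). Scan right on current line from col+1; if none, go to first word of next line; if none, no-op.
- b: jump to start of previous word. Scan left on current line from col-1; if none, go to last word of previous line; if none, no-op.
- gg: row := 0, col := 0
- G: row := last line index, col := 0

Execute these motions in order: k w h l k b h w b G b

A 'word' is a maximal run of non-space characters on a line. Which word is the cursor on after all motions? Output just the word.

Answer: ten

Derivation:
After 1 (k): row=0 col=0 char='_'
After 2 (w): row=0 col=3 char='g'
After 3 (h): row=0 col=2 char='_'
After 4 (l): row=0 col=3 char='g'
After 5 (k): row=0 col=3 char='g'
After 6 (b): row=0 col=3 char='g'
After 7 (h): row=0 col=2 char='_'
After 8 (w): row=0 col=3 char='g'
After 9 (b): row=0 col=3 char='g'
After 10 (G): row=3 col=0 char='_'
After 11 (b): row=2 col=15 char='t'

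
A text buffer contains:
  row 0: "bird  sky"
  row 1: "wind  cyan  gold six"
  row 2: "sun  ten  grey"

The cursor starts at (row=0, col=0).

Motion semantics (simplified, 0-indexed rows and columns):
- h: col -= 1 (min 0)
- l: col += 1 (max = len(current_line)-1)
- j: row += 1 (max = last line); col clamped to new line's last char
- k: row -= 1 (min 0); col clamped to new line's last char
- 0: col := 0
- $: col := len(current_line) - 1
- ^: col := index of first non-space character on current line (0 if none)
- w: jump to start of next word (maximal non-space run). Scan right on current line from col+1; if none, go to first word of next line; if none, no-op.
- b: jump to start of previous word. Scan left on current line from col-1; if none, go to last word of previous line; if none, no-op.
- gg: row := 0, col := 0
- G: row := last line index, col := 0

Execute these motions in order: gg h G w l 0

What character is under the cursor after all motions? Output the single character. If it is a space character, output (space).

Answer: s

Derivation:
After 1 (gg): row=0 col=0 char='b'
After 2 (h): row=0 col=0 char='b'
After 3 (G): row=2 col=0 char='s'
After 4 (w): row=2 col=5 char='t'
After 5 (l): row=2 col=6 char='e'
After 6 (0): row=2 col=0 char='s'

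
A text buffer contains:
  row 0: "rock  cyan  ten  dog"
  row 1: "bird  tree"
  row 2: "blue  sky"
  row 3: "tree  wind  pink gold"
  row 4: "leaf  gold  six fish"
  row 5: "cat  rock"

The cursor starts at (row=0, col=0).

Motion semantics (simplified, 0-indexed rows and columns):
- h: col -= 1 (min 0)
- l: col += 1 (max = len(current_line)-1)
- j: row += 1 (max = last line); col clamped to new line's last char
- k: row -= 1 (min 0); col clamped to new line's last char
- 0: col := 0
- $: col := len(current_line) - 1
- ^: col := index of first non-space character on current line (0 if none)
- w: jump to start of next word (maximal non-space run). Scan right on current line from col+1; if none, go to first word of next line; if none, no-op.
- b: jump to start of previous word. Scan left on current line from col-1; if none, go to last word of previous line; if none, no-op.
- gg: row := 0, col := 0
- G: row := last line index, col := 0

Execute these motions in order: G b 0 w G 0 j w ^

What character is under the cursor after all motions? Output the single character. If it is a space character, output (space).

Answer: c

Derivation:
After 1 (G): row=5 col=0 char='c'
After 2 (b): row=4 col=16 char='f'
After 3 (0): row=4 col=0 char='l'
After 4 (w): row=4 col=6 char='g'
After 5 (G): row=5 col=0 char='c'
After 6 (0): row=5 col=0 char='c'
After 7 (j): row=5 col=0 char='c'
After 8 (w): row=5 col=5 char='r'
After 9 (^): row=5 col=0 char='c'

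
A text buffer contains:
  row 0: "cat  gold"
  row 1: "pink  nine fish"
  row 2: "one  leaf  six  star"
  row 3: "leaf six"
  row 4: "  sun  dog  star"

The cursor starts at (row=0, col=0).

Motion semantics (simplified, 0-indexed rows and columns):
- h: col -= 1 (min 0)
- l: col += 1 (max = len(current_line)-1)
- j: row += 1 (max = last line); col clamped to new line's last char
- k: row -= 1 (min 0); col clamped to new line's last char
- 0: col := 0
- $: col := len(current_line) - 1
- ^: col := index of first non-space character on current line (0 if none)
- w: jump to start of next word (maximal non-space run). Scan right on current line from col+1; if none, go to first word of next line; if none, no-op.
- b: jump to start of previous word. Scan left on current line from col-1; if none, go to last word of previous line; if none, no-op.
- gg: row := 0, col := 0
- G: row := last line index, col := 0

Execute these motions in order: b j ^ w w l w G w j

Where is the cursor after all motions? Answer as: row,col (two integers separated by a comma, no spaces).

Answer: 4,2

Derivation:
After 1 (b): row=0 col=0 char='c'
After 2 (j): row=1 col=0 char='p'
After 3 (^): row=1 col=0 char='p'
After 4 (w): row=1 col=6 char='n'
After 5 (w): row=1 col=11 char='f'
After 6 (l): row=1 col=12 char='i'
After 7 (w): row=2 col=0 char='o'
After 8 (G): row=4 col=0 char='_'
After 9 (w): row=4 col=2 char='s'
After 10 (j): row=4 col=2 char='s'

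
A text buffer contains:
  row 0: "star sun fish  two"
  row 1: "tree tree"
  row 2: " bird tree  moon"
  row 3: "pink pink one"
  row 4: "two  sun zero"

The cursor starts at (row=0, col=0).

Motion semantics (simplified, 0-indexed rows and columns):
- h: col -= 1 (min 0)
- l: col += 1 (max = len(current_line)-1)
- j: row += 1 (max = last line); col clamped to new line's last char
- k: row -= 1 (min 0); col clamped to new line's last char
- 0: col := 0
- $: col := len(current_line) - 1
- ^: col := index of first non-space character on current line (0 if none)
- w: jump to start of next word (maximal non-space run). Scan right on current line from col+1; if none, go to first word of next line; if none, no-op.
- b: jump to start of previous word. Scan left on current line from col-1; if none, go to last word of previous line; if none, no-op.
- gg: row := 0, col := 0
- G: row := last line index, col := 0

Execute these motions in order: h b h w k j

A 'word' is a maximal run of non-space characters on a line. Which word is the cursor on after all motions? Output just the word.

After 1 (h): row=0 col=0 char='s'
After 2 (b): row=0 col=0 char='s'
After 3 (h): row=0 col=0 char='s'
After 4 (w): row=0 col=5 char='s'
After 5 (k): row=0 col=5 char='s'
After 6 (j): row=1 col=5 char='t'

Answer: tree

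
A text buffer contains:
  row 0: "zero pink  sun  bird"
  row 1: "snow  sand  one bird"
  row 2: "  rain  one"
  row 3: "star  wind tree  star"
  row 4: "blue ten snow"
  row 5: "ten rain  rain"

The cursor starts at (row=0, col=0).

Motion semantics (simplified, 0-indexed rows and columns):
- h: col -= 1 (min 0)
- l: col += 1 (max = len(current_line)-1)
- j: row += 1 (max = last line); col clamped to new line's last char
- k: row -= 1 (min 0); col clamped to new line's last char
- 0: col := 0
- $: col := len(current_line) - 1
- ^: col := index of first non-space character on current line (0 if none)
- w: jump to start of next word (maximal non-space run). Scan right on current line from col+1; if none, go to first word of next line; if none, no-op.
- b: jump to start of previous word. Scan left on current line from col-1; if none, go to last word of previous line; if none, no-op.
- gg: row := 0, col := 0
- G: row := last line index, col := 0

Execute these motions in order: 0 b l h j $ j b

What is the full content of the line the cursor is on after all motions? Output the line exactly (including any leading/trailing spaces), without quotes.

Answer:   rain  one

Derivation:
After 1 (0): row=0 col=0 char='z'
After 2 (b): row=0 col=0 char='z'
After 3 (l): row=0 col=1 char='e'
After 4 (h): row=0 col=0 char='z'
After 5 (j): row=1 col=0 char='s'
After 6 ($): row=1 col=19 char='d'
After 7 (j): row=2 col=10 char='e'
After 8 (b): row=2 col=8 char='o'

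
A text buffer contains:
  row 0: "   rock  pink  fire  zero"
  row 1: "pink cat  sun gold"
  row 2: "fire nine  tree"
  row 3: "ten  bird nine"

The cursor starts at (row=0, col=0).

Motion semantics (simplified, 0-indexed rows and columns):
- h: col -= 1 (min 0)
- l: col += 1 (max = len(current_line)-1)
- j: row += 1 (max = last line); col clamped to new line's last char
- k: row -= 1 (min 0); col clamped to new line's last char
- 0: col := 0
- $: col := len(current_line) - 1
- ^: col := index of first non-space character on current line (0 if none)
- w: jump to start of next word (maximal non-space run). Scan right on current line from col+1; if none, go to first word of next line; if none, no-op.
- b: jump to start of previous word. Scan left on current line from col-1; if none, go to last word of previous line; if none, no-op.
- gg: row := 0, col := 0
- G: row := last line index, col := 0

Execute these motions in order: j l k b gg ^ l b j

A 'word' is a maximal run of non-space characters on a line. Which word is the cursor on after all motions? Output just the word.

After 1 (j): row=1 col=0 char='p'
After 2 (l): row=1 col=1 char='i'
After 3 (k): row=0 col=1 char='_'
After 4 (b): row=0 col=1 char='_'
After 5 (gg): row=0 col=0 char='_'
After 6 (^): row=0 col=3 char='r'
After 7 (l): row=0 col=4 char='o'
After 8 (b): row=0 col=3 char='r'
After 9 (j): row=1 col=3 char='k'

Answer: pink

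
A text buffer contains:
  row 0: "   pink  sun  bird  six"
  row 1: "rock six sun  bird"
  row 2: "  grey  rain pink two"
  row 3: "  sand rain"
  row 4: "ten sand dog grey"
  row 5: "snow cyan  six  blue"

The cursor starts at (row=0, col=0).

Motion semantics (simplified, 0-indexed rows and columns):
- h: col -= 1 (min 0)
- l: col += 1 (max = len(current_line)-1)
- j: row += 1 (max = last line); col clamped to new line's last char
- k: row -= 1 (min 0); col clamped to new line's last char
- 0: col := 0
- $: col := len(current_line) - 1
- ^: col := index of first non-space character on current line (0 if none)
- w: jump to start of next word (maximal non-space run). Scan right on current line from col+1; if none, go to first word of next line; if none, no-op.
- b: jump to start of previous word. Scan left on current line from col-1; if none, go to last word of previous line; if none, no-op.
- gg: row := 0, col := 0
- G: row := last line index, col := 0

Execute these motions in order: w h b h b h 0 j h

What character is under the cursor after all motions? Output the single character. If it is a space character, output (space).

After 1 (w): row=0 col=3 char='p'
After 2 (h): row=0 col=2 char='_'
After 3 (b): row=0 col=2 char='_'
After 4 (h): row=0 col=1 char='_'
After 5 (b): row=0 col=1 char='_'
After 6 (h): row=0 col=0 char='_'
After 7 (0): row=0 col=0 char='_'
After 8 (j): row=1 col=0 char='r'
After 9 (h): row=1 col=0 char='r'

Answer: r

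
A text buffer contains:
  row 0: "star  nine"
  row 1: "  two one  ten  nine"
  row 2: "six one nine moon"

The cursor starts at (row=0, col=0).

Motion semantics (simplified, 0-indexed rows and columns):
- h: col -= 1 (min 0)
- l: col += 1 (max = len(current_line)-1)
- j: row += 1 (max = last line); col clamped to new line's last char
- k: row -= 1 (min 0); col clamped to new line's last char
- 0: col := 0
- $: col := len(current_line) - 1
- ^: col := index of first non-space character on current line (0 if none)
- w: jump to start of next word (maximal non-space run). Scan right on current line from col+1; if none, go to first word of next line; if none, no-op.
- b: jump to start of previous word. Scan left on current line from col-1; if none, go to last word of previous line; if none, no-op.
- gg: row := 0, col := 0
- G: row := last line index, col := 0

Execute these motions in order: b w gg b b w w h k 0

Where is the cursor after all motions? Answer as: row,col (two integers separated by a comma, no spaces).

After 1 (b): row=0 col=0 char='s'
After 2 (w): row=0 col=6 char='n'
After 3 (gg): row=0 col=0 char='s'
After 4 (b): row=0 col=0 char='s'
After 5 (b): row=0 col=0 char='s'
After 6 (w): row=0 col=6 char='n'
After 7 (w): row=1 col=2 char='t'
After 8 (h): row=1 col=1 char='_'
After 9 (k): row=0 col=1 char='t'
After 10 (0): row=0 col=0 char='s'

Answer: 0,0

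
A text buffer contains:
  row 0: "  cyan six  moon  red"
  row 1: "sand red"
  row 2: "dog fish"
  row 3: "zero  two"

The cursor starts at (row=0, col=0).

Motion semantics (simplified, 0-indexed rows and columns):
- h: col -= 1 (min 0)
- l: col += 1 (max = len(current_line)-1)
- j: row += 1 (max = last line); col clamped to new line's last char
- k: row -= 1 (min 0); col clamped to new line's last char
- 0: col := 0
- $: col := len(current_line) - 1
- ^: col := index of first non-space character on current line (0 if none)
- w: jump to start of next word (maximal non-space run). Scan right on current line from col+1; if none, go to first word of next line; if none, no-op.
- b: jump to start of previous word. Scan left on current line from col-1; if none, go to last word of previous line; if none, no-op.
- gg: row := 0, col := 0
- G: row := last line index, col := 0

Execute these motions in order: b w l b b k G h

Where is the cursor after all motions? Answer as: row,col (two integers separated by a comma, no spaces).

Answer: 3,0

Derivation:
After 1 (b): row=0 col=0 char='_'
After 2 (w): row=0 col=2 char='c'
After 3 (l): row=0 col=3 char='y'
After 4 (b): row=0 col=2 char='c'
After 5 (b): row=0 col=2 char='c'
After 6 (k): row=0 col=2 char='c'
After 7 (G): row=3 col=0 char='z'
After 8 (h): row=3 col=0 char='z'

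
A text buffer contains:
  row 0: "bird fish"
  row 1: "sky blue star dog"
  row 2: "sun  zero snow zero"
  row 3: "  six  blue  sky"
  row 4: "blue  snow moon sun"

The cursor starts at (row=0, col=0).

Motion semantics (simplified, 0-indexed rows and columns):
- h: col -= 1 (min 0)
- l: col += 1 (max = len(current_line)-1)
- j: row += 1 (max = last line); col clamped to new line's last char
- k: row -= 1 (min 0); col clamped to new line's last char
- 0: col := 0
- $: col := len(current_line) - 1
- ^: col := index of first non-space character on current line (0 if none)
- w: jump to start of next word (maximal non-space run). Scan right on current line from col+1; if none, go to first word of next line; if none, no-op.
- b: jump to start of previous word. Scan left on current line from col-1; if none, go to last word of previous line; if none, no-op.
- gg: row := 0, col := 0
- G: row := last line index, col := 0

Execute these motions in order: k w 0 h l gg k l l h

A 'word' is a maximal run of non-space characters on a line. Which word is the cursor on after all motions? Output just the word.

After 1 (k): row=0 col=0 char='b'
After 2 (w): row=0 col=5 char='f'
After 3 (0): row=0 col=0 char='b'
After 4 (h): row=0 col=0 char='b'
After 5 (l): row=0 col=1 char='i'
After 6 (gg): row=0 col=0 char='b'
After 7 (k): row=0 col=0 char='b'
After 8 (l): row=0 col=1 char='i'
After 9 (l): row=0 col=2 char='r'
After 10 (h): row=0 col=1 char='i'

Answer: bird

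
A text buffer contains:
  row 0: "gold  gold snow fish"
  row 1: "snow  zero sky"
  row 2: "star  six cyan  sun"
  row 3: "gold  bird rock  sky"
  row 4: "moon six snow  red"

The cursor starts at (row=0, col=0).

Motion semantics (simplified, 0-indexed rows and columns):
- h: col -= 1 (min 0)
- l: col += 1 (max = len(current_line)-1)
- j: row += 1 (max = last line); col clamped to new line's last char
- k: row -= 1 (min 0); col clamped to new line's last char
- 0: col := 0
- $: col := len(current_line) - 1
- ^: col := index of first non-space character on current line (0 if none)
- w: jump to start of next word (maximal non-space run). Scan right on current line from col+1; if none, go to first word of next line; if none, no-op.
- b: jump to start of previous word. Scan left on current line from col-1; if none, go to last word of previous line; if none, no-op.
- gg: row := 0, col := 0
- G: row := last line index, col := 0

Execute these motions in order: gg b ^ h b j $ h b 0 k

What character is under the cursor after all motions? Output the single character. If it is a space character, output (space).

Answer: g

Derivation:
After 1 (gg): row=0 col=0 char='g'
After 2 (b): row=0 col=0 char='g'
After 3 (^): row=0 col=0 char='g'
After 4 (h): row=0 col=0 char='g'
After 5 (b): row=0 col=0 char='g'
After 6 (j): row=1 col=0 char='s'
After 7 ($): row=1 col=13 char='y'
After 8 (h): row=1 col=12 char='k'
After 9 (b): row=1 col=11 char='s'
After 10 (0): row=1 col=0 char='s'
After 11 (k): row=0 col=0 char='g'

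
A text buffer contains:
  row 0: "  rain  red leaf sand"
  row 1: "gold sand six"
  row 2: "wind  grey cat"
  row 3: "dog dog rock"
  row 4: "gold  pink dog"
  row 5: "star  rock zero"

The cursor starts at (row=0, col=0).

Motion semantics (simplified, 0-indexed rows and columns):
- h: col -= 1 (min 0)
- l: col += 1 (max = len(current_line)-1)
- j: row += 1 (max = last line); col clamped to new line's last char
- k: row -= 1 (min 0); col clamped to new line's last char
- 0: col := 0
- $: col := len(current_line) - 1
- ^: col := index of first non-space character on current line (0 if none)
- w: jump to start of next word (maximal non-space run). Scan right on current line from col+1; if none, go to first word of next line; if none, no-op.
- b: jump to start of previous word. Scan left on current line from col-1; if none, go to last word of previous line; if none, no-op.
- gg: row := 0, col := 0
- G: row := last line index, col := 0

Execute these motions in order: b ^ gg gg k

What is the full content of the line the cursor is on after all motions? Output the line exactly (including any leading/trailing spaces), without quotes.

After 1 (b): row=0 col=0 char='_'
After 2 (^): row=0 col=2 char='r'
After 3 (gg): row=0 col=0 char='_'
After 4 (gg): row=0 col=0 char='_'
After 5 (k): row=0 col=0 char='_'

Answer:   rain  red leaf sand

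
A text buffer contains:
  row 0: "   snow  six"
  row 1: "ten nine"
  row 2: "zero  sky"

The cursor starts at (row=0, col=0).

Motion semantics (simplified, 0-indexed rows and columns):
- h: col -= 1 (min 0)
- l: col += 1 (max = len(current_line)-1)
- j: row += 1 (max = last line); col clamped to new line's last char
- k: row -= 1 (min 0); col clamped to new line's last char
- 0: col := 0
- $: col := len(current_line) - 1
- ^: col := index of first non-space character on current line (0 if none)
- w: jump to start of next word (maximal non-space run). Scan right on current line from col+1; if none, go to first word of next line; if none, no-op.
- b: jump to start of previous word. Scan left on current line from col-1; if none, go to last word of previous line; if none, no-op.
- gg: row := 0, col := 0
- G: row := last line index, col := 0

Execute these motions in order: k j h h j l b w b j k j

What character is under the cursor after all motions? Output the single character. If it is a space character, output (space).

Answer: z

Derivation:
After 1 (k): row=0 col=0 char='_'
After 2 (j): row=1 col=0 char='t'
After 3 (h): row=1 col=0 char='t'
After 4 (h): row=1 col=0 char='t'
After 5 (j): row=2 col=0 char='z'
After 6 (l): row=2 col=1 char='e'
After 7 (b): row=2 col=0 char='z'
After 8 (w): row=2 col=6 char='s'
After 9 (b): row=2 col=0 char='z'
After 10 (j): row=2 col=0 char='z'
After 11 (k): row=1 col=0 char='t'
After 12 (j): row=2 col=0 char='z'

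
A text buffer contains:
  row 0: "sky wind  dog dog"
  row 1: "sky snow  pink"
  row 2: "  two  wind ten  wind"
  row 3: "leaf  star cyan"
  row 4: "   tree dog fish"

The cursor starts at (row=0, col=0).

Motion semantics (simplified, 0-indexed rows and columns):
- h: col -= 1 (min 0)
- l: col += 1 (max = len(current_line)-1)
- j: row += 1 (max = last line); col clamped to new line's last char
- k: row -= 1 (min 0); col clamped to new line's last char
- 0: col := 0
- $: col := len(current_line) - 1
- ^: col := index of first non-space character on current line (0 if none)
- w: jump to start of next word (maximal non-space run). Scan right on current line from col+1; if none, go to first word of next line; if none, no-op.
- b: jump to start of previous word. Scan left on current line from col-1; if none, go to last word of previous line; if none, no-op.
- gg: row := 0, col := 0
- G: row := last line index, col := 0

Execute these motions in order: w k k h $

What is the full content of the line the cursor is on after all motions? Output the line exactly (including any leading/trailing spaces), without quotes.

Answer: sky wind  dog dog

Derivation:
After 1 (w): row=0 col=4 char='w'
After 2 (k): row=0 col=4 char='w'
After 3 (k): row=0 col=4 char='w'
After 4 (h): row=0 col=3 char='_'
After 5 ($): row=0 col=16 char='g'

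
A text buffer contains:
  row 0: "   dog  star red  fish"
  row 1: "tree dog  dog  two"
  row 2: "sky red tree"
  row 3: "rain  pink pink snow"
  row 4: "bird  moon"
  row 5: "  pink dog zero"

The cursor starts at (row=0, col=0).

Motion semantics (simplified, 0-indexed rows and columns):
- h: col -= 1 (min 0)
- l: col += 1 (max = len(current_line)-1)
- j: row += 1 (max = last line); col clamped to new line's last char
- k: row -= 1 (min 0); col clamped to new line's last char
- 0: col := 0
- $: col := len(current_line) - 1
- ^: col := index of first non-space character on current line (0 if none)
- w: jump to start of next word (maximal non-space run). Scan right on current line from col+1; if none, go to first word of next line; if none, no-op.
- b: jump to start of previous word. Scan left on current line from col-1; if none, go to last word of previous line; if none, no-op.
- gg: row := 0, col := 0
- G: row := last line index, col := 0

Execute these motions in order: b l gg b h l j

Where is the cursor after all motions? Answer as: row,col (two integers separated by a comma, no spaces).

After 1 (b): row=0 col=0 char='_'
After 2 (l): row=0 col=1 char='_'
After 3 (gg): row=0 col=0 char='_'
After 4 (b): row=0 col=0 char='_'
After 5 (h): row=0 col=0 char='_'
After 6 (l): row=0 col=1 char='_'
After 7 (j): row=1 col=1 char='r'

Answer: 1,1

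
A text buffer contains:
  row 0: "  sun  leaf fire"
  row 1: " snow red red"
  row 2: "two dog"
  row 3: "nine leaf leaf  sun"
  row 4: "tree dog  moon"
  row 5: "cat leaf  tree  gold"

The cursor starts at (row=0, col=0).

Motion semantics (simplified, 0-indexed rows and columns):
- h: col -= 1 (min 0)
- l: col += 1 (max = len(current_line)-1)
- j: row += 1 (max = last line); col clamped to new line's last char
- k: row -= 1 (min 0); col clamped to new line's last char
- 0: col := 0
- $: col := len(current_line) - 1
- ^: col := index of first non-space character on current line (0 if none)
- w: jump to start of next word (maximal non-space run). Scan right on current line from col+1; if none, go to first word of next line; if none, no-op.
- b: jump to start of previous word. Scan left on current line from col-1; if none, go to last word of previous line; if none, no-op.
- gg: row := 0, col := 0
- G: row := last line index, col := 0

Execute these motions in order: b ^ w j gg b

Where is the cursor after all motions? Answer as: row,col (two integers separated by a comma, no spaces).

After 1 (b): row=0 col=0 char='_'
After 2 (^): row=0 col=2 char='s'
After 3 (w): row=0 col=7 char='l'
After 4 (j): row=1 col=7 char='e'
After 5 (gg): row=0 col=0 char='_'
After 6 (b): row=0 col=0 char='_'

Answer: 0,0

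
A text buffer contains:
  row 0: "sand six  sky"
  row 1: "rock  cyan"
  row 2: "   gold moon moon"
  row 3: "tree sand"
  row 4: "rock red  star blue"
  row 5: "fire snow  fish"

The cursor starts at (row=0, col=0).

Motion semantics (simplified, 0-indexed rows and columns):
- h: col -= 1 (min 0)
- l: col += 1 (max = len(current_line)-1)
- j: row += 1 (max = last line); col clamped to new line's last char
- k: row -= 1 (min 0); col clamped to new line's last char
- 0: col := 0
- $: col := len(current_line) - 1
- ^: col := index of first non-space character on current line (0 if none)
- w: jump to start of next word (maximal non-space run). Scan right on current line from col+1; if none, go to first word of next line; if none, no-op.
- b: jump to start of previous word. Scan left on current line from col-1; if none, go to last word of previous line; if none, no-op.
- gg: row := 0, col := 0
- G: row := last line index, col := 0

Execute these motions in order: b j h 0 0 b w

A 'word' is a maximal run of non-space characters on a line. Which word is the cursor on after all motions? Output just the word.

Answer: rock

Derivation:
After 1 (b): row=0 col=0 char='s'
After 2 (j): row=1 col=0 char='r'
After 3 (h): row=1 col=0 char='r'
After 4 (0): row=1 col=0 char='r'
After 5 (0): row=1 col=0 char='r'
After 6 (b): row=0 col=10 char='s'
After 7 (w): row=1 col=0 char='r'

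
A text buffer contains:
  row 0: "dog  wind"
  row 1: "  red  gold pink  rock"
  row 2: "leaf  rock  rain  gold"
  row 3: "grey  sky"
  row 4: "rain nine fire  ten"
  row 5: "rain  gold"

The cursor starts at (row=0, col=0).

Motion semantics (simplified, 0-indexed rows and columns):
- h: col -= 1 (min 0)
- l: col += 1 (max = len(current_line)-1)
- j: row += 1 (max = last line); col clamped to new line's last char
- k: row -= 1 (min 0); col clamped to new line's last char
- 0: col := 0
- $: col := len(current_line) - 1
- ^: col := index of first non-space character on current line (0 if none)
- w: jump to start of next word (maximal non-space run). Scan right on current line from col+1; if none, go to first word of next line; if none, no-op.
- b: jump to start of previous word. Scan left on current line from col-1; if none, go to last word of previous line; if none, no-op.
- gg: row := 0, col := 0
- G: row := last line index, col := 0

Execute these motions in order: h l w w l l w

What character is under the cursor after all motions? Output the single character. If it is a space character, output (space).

Answer: g

Derivation:
After 1 (h): row=0 col=0 char='d'
After 2 (l): row=0 col=1 char='o'
After 3 (w): row=0 col=5 char='w'
After 4 (w): row=1 col=2 char='r'
After 5 (l): row=1 col=3 char='e'
After 6 (l): row=1 col=4 char='d'
After 7 (w): row=1 col=7 char='g'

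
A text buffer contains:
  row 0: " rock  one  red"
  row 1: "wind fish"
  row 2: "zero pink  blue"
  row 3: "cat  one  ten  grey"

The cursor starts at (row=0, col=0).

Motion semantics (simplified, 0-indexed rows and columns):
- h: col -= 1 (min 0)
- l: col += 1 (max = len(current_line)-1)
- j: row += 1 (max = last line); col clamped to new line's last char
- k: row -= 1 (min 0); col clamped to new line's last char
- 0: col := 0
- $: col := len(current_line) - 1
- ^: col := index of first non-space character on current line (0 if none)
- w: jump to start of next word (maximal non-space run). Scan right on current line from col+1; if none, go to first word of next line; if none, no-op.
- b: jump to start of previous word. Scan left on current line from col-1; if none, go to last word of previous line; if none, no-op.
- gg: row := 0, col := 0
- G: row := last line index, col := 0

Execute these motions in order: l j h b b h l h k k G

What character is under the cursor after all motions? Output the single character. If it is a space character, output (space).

After 1 (l): row=0 col=1 char='r'
After 2 (j): row=1 col=1 char='i'
After 3 (h): row=1 col=0 char='w'
After 4 (b): row=0 col=12 char='r'
After 5 (b): row=0 col=7 char='o'
After 6 (h): row=0 col=6 char='_'
After 7 (l): row=0 col=7 char='o'
After 8 (h): row=0 col=6 char='_'
After 9 (k): row=0 col=6 char='_'
After 10 (k): row=0 col=6 char='_'
After 11 (G): row=3 col=0 char='c'

Answer: c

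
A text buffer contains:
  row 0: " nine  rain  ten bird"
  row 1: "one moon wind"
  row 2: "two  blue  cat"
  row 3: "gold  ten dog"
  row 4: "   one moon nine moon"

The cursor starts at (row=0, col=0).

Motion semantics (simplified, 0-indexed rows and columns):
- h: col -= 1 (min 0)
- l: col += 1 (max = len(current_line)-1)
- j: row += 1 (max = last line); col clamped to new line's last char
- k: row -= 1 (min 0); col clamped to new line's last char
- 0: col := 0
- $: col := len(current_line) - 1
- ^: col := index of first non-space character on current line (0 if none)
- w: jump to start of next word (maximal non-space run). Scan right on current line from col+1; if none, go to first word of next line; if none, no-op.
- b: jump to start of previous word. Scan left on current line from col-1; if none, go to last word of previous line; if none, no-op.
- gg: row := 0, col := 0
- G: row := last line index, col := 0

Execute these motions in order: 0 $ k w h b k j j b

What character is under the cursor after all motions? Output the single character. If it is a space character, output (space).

After 1 (0): row=0 col=0 char='_'
After 2 ($): row=0 col=20 char='d'
After 3 (k): row=0 col=20 char='d'
After 4 (w): row=1 col=0 char='o'
After 5 (h): row=1 col=0 char='o'
After 6 (b): row=0 col=17 char='b'
After 7 (k): row=0 col=17 char='b'
After 8 (j): row=1 col=12 char='d'
After 9 (j): row=2 col=12 char='a'
After 10 (b): row=2 col=11 char='c'

Answer: c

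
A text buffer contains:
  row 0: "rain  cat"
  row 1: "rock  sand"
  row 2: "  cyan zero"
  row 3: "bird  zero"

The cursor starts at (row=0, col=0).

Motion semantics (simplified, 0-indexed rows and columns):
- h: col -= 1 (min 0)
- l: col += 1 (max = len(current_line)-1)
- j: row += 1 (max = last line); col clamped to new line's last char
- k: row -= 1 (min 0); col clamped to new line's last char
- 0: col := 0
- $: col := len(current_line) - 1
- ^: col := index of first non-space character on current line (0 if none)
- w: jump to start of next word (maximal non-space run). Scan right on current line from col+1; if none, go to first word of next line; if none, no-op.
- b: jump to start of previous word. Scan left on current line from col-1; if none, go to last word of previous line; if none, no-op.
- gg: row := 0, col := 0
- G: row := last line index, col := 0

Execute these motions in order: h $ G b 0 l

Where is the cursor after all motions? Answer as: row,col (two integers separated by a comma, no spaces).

Answer: 2,1

Derivation:
After 1 (h): row=0 col=0 char='r'
After 2 ($): row=0 col=8 char='t'
After 3 (G): row=3 col=0 char='b'
After 4 (b): row=2 col=7 char='z'
After 5 (0): row=2 col=0 char='_'
After 6 (l): row=2 col=1 char='_'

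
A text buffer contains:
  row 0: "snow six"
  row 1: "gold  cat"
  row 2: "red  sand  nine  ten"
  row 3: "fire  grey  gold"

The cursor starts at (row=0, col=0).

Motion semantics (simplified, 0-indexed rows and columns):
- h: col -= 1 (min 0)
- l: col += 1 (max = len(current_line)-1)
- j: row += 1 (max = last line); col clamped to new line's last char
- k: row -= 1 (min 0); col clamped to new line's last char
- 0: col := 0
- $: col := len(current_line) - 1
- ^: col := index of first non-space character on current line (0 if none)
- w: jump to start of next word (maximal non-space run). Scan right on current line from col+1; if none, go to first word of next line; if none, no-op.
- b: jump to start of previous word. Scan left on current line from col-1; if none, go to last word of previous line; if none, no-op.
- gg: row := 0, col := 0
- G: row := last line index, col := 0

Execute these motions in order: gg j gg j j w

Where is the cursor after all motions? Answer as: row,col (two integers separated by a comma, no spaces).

After 1 (gg): row=0 col=0 char='s'
After 2 (j): row=1 col=0 char='g'
After 3 (gg): row=0 col=0 char='s'
After 4 (j): row=1 col=0 char='g'
After 5 (j): row=2 col=0 char='r'
After 6 (w): row=2 col=5 char='s'

Answer: 2,5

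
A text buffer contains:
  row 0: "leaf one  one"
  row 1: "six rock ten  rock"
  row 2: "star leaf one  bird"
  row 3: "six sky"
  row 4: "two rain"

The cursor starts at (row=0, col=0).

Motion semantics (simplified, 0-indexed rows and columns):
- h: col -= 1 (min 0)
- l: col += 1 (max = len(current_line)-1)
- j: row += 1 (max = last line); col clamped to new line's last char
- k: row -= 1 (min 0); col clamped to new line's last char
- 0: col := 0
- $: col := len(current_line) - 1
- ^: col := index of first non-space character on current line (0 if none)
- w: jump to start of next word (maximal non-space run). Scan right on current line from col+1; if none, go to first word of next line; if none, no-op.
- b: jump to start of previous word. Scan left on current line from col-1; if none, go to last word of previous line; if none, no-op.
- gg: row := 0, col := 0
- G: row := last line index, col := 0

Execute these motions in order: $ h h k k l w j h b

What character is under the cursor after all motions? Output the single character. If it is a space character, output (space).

After 1 ($): row=0 col=12 char='e'
After 2 (h): row=0 col=11 char='n'
After 3 (h): row=0 col=10 char='o'
After 4 (k): row=0 col=10 char='o'
After 5 (k): row=0 col=10 char='o'
After 6 (l): row=0 col=11 char='n'
After 7 (w): row=1 col=0 char='s'
After 8 (j): row=2 col=0 char='s'
After 9 (h): row=2 col=0 char='s'
After 10 (b): row=1 col=14 char='r'

Answer: r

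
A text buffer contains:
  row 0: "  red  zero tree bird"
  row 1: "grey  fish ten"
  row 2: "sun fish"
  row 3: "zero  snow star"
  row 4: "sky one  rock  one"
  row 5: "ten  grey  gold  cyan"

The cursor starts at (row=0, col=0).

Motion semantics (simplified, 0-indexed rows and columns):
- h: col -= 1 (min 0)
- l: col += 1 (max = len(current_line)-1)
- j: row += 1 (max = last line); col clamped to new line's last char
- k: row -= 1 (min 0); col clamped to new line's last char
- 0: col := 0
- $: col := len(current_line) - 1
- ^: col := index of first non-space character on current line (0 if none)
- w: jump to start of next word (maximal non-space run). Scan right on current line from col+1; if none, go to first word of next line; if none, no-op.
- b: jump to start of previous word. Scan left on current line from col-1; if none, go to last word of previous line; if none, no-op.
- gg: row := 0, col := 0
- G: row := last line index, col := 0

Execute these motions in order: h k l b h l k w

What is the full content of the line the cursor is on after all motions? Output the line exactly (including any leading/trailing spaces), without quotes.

After 1 (h): row=0 col=0 char='_'
After 2 (k): row=0 col=0 char='_'
After 3 (l): row=0 col=1 char='_'
After 4 (b): row=0 col=1 char='_'
After 5 (h): row=0 col=0 char='_'
After 6 (l): row=0 col=1 char='_'
After 7 (k): row=0 col=1 char='_'
After 8 (w): row=0 col=2 char='r'

Answer:   red  zero tree bird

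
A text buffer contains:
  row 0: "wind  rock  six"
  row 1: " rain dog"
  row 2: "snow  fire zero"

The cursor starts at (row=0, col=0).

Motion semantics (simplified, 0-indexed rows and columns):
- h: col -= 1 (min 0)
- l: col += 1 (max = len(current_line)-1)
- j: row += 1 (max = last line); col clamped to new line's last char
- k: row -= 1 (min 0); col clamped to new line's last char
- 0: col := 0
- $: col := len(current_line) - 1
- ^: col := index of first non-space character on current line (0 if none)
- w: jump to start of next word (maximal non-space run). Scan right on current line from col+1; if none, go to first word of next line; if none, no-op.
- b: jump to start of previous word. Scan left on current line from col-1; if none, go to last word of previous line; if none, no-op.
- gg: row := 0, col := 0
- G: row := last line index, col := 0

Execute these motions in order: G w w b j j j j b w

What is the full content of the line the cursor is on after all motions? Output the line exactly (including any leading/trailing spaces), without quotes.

After 1 (G): row=2 col=0 char='s'
After 2 (w): row=2 col=6 char='f'
After 3 (w): row=2 col=11 char='z'
After 4 (b): row=2 col=6 char='f'
After 5 (j): row=2 col=6 char='f'
After 6 (j): row=2 col=6 char='f'
After 7 (j): row=2 col=6 char='f'
After 8 (j): row=2 col=6 char='f'
After 9 (b): row=2 col=0 char='s'
After 10 (w): row=2 col=6 char='f'

Answer: snow  fire zero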